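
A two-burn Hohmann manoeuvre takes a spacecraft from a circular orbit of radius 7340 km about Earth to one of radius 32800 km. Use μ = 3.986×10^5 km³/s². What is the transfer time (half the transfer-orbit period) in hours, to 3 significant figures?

Transfer-ellipse semi-major axis a_t = (r₁ + r₂)/2 = (7340 + 32800)/2 = 20070 km.
Transfer time t = π√(a_t³/μ) = π√((20070)³ / 3.986×10^5) = 14150 s.
Converting: 14150 s ÷ 3600 s/hour = 3.93 hours.

t = 3.93 hours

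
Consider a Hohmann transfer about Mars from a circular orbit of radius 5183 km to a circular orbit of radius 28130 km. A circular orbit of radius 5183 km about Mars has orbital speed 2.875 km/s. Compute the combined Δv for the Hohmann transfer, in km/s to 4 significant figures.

From the circular-orbit relation v² = μ/r at r = 5183 km: μ = v²r = (2.875)² × 5183 = 42840.7 km³/s².
The Hohmann ellipse has a_t = (r₁ + r₂)/2 = 16656.5 km.
Circular speed at r₁: v₁ = √(μ/r₁) = √(42840.7/5183) = 2.8750 km/s.
Transfer-orbit speed at r₁ (vis-viva equation): v_p = √[μ(2/r₁ − 1/a_t)] = 3.7362 km/s.
First burn Δv₁ = |v_p − v₁| = 0.8612 km/s.
Circular speed at r₂: v₂ = √(μ/r₂) = 1.2341 km/s.
Transfer-orbit speed at r₂: v_a = √[μ(2/r₂ − 1/a_t)] = 0.68840 km/s.
Second burn Δv₂ = |v₂ − v_a| = 0.5457 km/s.
Δv = Δv₁ + Δv₂ = 0.8612 + 0.5457 = 1.407 km/s.

Δv = 1.407 km/s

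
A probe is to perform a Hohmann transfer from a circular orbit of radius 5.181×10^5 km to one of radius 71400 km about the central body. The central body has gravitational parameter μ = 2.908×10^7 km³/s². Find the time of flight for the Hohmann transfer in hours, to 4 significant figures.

The Hohmann ellipse has a_t = (r₁ + r₂)/2 = 2.9475×10^5 km.
Transfer time t = π√(a_t³/μ) = π√((2.9475×10^5)³ / 2.908×10^7) = 93230 s.
Converting: 93230 s ÷ 3600 s/hour = 25.90 hours.

t = 25.90 hours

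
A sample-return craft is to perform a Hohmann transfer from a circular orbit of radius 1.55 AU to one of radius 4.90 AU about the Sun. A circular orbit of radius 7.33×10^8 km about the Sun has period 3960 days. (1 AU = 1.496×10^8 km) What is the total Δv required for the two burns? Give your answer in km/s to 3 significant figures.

From Kepler's third law T² = 4π²r³/μ at r = 7.33×10^8 km, T = 3960 days = 3960 × 86400 s = 3.42144×10^8 s: μ = 4π²r³/T² = 1.32817×10^11 km³/s².
In km: r₁ = 1.55 × 1.496×10^8 = 2.3188×10^8 km; r₂ = 4.90 × 1.496×10^8 = 7.3304×10^8 km.
The Hohmann ellipse has a_t = (r₁ + r₂)/2 = 4.8246×10^8 km.
Circular speed at r₁: v₁ = √(μ/r₁) = √(1.32817×10^11/2.3188×10^8) = 23.9329 km/s.
On the transfer ellipse at r₁, vis-viva equation gives v_p = √[μ(2/r₁ − 1/a_t)] = 29.5004 km/s.
First burn Δv₁ = |v_p − v₁| = 5.5675 km/s.
At r₂, v₂ = √(μ/r₂) = 13.4606 km/s.
Transfer-orbit speed at r₂: v_a = √[μ(2/r₂ − 1/a_t)] = 9.33177 km/s.
Second burn Δv₂ = |v₂ − v_a| = 4.1288 km/s.
Total Δv = Δv₁ + Δv₂ = 9.696 km/s.

Δv = 9.70 km/s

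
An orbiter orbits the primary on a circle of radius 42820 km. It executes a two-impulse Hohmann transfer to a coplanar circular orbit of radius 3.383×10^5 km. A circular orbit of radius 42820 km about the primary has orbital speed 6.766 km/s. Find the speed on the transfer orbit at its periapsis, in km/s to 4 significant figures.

From the circular-orbit relation v² = μ/r at r = 42820 km: μ = v²r = (6.766)² × 42820 = 1.96025×10^6 km³/s².
The Hohmann ellipse has a_t = (r₁ + r₂)/2 = 1.9056×10^5 km.
The periapsis of the transfer ellipse is at r = 42820 km.
From the vis-viva equation, v = √[μ(2/r − 1/a_t)] = 9.015 km/s.

v = 9.015 km/s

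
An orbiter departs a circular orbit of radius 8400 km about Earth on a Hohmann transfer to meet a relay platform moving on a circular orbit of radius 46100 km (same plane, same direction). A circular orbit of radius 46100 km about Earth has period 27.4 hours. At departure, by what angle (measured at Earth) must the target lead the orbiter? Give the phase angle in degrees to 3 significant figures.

φ = 98.2°

From Kepler's third law T² = 4π²r³/μ at r = 46100 km, T = 27.4 hours = 27.4 × 3600 s = 98640 s: μ = 4π²r³/T² = 3.97518×10^5 km³/s².
Transfer-ellipse semi-major axis a_t = (r₁ + r₂)/2 = (8400 + 46100)/2 = 27250 km.
Transfer time t = π√(a_t³/μ) = 22414 s.
The target's mean motion on its circular orbit is ω₂ = √(μ/r₂³) = 6.3698×10^-5 rad/s.
Angle swept by the target during transfer: ω₂·t = 1.4277 rad = 81.80°.
The orbiter traverses 180° on the transfer ellipse, so the target must lead by 180° − 81.80° = 98.2°.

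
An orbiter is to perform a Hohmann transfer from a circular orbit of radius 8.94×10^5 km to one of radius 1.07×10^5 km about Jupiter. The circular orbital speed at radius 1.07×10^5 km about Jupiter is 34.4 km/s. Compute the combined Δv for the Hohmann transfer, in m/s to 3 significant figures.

From the circular-orbit relation v² = μ/r at r = 1.07×10^5 km: μ = v²r = (34.4)² × 1.07×10^5 = 1.26620×10^8 km³/s².
Transfer-ellipse semi-major axis a_t = (r₁ + r₂)/2 = (8.940×10^5 + 1.070×10^5)/2 = 5.005×10^5 km.
At r₁ the circular-orbit speed is v₁ = √(μ/r₁) = 11.9009 km/s.
Transfer-orbit speed at r₁ (v² = μ(2/r − 1/a)): v_a = √[μ(2/r₁ − 1/a_t)] = 5.50264 km/s.
First burn Δv₁ = |v_a − v₁| = 6.3983 km/s.
Circular speed at r₂: v₂ = √(μ/r₂) = 34.400 km/s.
Transfer-orbit speed at r₂: v_p = √[μ(2/r₂ − 1/a_t)] = 45.975 km/s.
Second burn Δv₂ = |v₂ − v_p| = 11.575 km/s.
Δv = Δv₁ + Δv₂ = 6.3983 + 11.575 = 17.97 km/s.

Δv = 18000 m/s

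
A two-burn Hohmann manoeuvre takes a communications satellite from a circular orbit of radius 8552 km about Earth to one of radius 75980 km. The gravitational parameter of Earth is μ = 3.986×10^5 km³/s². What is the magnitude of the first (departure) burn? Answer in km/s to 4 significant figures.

The Hohmann ellipse has a_t = (r₁ + r₂)/2 = 42266 km.
Circular speed at r = 8552 km: v_c = √(μ/r) = 6.8271 km/s.
Vis-viva on the transfer ellipse at r = 8552 km gives v_t = √[μ(2/r − 1/a_t)] = 9.1535 km/s.
Δv₁ = |v_t − v_c| = |9.1535 − 6.8271| = 2.326 km/s.

Δv₁ = 2.326 km/s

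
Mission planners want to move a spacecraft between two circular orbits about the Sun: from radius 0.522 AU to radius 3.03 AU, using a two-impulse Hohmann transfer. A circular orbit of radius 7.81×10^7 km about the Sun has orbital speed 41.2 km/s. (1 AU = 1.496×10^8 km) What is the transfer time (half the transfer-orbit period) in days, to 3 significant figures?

t = 432 days

From the circular-orbit relation v² = μ/r at r = 7.81×10^7 km: μ = v²r = (41.2)² × 7.81×10^7 = 1.32570×10^11 km³/s².
In km: r₁ = 0.522 × 1.496×10^8 = 7.80912×10^7 km; r₂ = 3.03 × 1.496×10^8 = 4.53288×10^8 km.
The Hohmann ellipse has a_t = (r₁ + r₂)/2 = 2.656896×10^8 km.
By Kepler's third law the transfer-orbit period is T = 2π√(a_t³/μ), so t = T/2 = 3.7367×10^7 s.
Converting: 3.7367×10^7 s ÷ 86400 s/day = 432 days.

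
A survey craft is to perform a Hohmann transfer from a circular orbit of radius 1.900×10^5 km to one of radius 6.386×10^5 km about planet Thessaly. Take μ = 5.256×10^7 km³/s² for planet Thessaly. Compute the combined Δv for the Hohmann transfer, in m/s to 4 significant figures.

Δv = 6946 m/s

Semi-major axis of the transfer orbit: a_t = (1.900×10^5 + 6.386×10^5)/2 = 4.143×10^5 km.
At r₁ the circular-orbit speed is v₁ = √(μ/r₁) = 16.6322 km/s.
Transfer-orbit speed at r₁ (vis-viva equation): v_p = √[μ(2/r₁ − 1/a_t)] = 20.6494 km/s.
First burn Δv₁ = |v_p − v₁| = 4.0172 km/s.
Circular speed at r₂: v₂ = √(μ/r₂) = 9.0722 km/s.
Transfer-orbit speed at r₂: v_a = √[μ(2/r₂ − 1/a_t)] = 6.1437 km/s.
Second burn Δv₂ = |v₂ − v_a| = 2.9285 km/s.
Total Δv = Δv₁ + Δv₂ = 6.946 km/s.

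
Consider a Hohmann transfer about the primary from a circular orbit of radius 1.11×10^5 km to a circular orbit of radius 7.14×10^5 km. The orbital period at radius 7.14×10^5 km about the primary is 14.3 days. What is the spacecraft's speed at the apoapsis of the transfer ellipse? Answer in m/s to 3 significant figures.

v = 1880 m/s

From Kepler's third law T² = 4π²r³/μ at r = 7.14×10^5 km, T = 14.3 days = 14.3 × 86400 s = 1.23552×10^6 s: μ = 4π²r³/T² = 9.41358×10^6 km³/s².
Semi-major axis of the transfer orbit: a_t = (1.110×10^5 + 7.140×10^5)/2 = 4.125×10^5 km.
At apoapsis, r = 7.140×10^5 km.
Vis-viva: v = √[μ(2/r − 1/a_t)] = √[9.41358×10^6 × (2/7.140×10^5 − 1/4.125×10^5)] = 1.884 km/s.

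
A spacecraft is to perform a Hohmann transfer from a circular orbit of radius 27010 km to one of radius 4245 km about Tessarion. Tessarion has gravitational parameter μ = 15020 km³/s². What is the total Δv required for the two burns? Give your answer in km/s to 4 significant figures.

Transfer-ellipse semi-major axis a_t = (r₁ + r₂)/2 = (27010 + 4245)/2 = 15627.5 km.
At r₁ the circular-orbit speed is v₁ = √(μ/r₁) = 0.745715 km/s.
Transfer-orbit speed at r₁ (v² = μ(2/r − 1/a)): v_a = √[μ(2/r₁ − 1/a_t)] = 0.388657 km/s.
First burn Δv₁ = |v_a − v₁| = 0.3571 km/s.
At r₂, v₂ = √(μ/r₂) = 1.8810 km/s.
Transfer-orbit speed at r₂: v_p = √[μ(2/r₂ − 1/a_t)] = 2.4729 km/s.
Second burn Δv₂ = |v₂ − v_p| = 0.5919 km/s.
Δv = Δv₁ + Δv₂ = 0.3571 + 0.5919 = 0.9490 km/s.

Δv = 0.9490 km/s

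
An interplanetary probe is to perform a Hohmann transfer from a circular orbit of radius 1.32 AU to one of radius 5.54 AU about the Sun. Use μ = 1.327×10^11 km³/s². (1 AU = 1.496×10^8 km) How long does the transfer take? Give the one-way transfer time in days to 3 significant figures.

t = 1160 days

In km: r₁ = 1.32 × 1.496×10^8 = 1.97472×10^8 km; r₂ = 5.54 × 1.496×10^8 = 8.28784×10^8 km.
The Hohmann ellipse has a_t = (r₁ + r₂)/2 = 5.13128×10^8 km.
Half the transfer-orbit period gives t = π√(a_t³/μ) = 1.002×10^8 s.
Converting: 1.002×10^8 s ÷ 86400 s/day = 1160 days.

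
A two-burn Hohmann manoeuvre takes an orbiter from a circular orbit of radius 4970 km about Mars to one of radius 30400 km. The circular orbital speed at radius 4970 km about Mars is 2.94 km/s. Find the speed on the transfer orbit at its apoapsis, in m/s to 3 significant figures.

v = 630 m/s

From the circular-orbit relation v² = μ/r at r = 4970 km: μ = v²r = (2.94)² × 4970 = 42958.7 km³/s².
The Hohmann ellipse has a_t = (r₁ + r₂)/2 = 17685 km.
At apoapsis, r = 30400 km.
From the vis-viva equation, v = √[μ(2/r − 1/a_t)] = 0.6302 km/s.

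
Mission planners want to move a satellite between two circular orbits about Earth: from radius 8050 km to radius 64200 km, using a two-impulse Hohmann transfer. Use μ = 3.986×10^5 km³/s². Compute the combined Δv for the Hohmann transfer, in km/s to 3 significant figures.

Semi-major axis of the transfer orbit: a_t = (8050 + 64200)/2 = 36125 km.
At r₁ the circular-orbit speed is v₁ = √(μ/r₁) = 7.037 km/s.
Transfer-orbit speed at r₁ (vis-viva): v_p = √[μ(2/r₁ − 1/a_t)] = 9.381 km/s.
First burn Δv₁ = |v_p − v₁| = 2.344 km/s.
At r₂, v₂ = √(μ/r₂) = 2.49173 km/s.
Transfer-orbit speed at r₂: v_a = √[μ(2/r₂ − 1/a_t)] = 1.17624 km/s.
Second burn Δv₂ = |v₂ − v_a| = 1.315 km/s.
Δv = Δv₁ + Δv₂ = 2.344 + 1.315 = 3.659 km/s.

Δv = 3.66 km/s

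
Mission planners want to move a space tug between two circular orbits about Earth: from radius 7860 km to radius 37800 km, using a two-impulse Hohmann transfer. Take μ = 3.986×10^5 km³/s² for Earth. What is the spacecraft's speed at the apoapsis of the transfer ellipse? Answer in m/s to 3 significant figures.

Semi-major axis of the transfer orbit: a_t = (7860 + 37800)/2 = 22830 km.
At apoapsis, r = 37800 km.
From the vis-viva equation, v = √[μ(2/r − 1/a_t)] = 1.905 km/s.

v = 1910 m/s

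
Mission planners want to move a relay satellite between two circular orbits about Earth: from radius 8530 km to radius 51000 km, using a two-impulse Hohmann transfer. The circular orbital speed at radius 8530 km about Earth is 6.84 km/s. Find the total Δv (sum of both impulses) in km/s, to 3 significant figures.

Δv = 3.41 km/s

From the circular-orbit relation v² = μ/r at r = 8530 km: μ = v²r = (6.84)² × 8530 = 3.99081×10^5 km³/s².
The Hohmann ellipse has a_t = (r₁ + r₂)/2 = 29765 km.
Circular speed at r₁: v₁ = √(μ/r₁) = √(3.99081×10^5/8530) = 6.840 km/s.
Transfer-orbit speed at r₁ (v² = μ(2/r − 1/a)): v_p = √[μ(2/r₁ − 1/a_t)] = 8.953 km/s.
First burn Δv₁ = |v_p − v₁| = 2.113 km/s.
Circular speed at r₂: v₂ = √(μ/r₂) = 2.7973 km/s.
Transfer-orbit speed at r₂: v_a = √[μ(2/r₂ − 1/a_t)] = 1.4975 km/s.
Second burn Δv₂ = |v₂ − v_a| = 1.300 km/s.
Δv = Δv₁ + Δv₂ = 2.113 + 1.300 = 3.413 km/s.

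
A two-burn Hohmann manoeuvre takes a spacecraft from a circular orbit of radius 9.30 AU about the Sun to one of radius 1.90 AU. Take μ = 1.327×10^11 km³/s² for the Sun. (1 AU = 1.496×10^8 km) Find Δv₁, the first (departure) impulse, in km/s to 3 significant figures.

Δv₁ = 4.08 km/s

In km: r₁ = 9.30 × 1.496×10^8 = 1.39128×10^9 km; r₂ = 1.90 × 1.496×10^8 = 2.8424×10^8 km.
Transfer-ellipse semi-major axis a_t = (r₁ + r₂)/2 = (1.39128×10^9 + 2.8424×10^8)/2 = 8.3776×10^8 km.
Circular speed at r = 1.39128×10^9 km: v_c = √(μ/r) = 9.7663 km/s.
Transfer-orbit speed at the same r (vis-viva, a = a_t): v_t = √[μ(2/r − 1/a_t)] = 5.6887 km/s.
Δv₁ = |v_t − v_c| = |5.6887 − 9.7663| = 4.078 km/s.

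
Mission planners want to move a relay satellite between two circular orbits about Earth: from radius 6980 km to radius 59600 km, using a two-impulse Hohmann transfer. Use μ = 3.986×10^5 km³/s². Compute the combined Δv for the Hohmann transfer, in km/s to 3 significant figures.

Semi-major axis of the transfer orbit: a_t = (6980 + 59600)/2 = 33290 km.
At r₁ the circular-orbit speed is v₁ = √(μ/r₁) = 7.5569 km/s.
On the transfer ellipse at r₁, v² = μ(2/r − 1/a) gives v_p = √[μ(2/r₁ − 1/a_t)] = 10.111 km/s.
First burn Δv₁ = |v_p − v₁| = 2.554 km/s.
At r₂, v₂ = √(μ/r₂) = 2.586 km/s.
Transfer-orbit speed at r₂: v_a = √[μ(2/r₂ − 1/a_t)] = 1.184 km/s.
Second burn Δv₂ = |v₂ − v_a| = 1.402 km/s.
Total Δv = Δv₁ + Δv₂ = 3.956 km/s.

Δv = 3.96 km/s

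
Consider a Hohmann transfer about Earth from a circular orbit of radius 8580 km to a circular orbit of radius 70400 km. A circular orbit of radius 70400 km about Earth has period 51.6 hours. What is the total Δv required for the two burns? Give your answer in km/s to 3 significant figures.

From Kepler's third law T² = 4π²r³/μ at r = 70400 km, T = 51.6 hours = 51.6 × 3600 s = 1.8576×10^5 s: μ = 4π²r³/T² = 3.99184×10^5 km³/s².
Semi-major axis of the transfer orbit: a_t = (8580 + 70400)/2 = 39490 km.
Circular speed at r₁: v₁ = √(μ/r₁) = √(3.99184×10^5/8580) = 6.8209 km/s.
Transfer-orbit speed at r₁ (vis-viva equation): v_p = √[μ(2/r₁ − 1/a_t)] = 9.1072 km/s.
First burn Δv₁ = |v_p − v₁| = 2.2863 km/s.
Circular speed at r₂: v₂ = √(μ/r₂) = 2.3812 km/s.
Transfer-orbit speed at r₂: v_a = √[μ(2/r₂ − 1/a_t)] = 1.1099 km/s.
Second burn Δv₂ = |v₂ − v_a| = 1.2713 km/s.
Δv = Δv₁ + Δv₂ = 2.2863 + 1.2713 = 3.558 km/s.

Δv = 3.56 km/s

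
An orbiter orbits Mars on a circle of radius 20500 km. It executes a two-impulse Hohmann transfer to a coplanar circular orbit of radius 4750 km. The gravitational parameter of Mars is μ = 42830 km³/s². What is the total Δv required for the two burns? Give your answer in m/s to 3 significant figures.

Δv = 1380 m/s

Semi-major axis of the transfer orbit: a_t = (20500 + 4750)/2 = 12625 km.
At r₁ the circular-orbit speed is v₁ = √(μ/r₁) = 1.4454 km/s.
Transfer-orbit speed at r₁ (vis-viva): v_a = √[μ(2/r₁ − 1/a_t)] = 0.88660 km/s.
First burn Δv₁ = |v_a − v₁| = 0.5588 km/s.
Circular speed at r₂: v₂ = √(μ/r₂) = 3.0028 km/s.
Transfer-orbit speed at r₂: v_p = √[μ(2/r₂ − 1/a_t)] = 3.8264 km/s.
Second burn Δv₂ = |v₂ − v_p| = 0.8236 km/s.
Total Δv = Δv₁ + Δv₂ = 1.382 km/s.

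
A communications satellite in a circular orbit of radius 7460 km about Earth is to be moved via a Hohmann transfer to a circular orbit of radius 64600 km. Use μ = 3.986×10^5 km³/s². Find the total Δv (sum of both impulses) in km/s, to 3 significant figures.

Semi-major axis of the transfer orbit: a_t = (7460 + 64600)/2 = 36030 km.
Circular speed at r₁: v₁ = √(μ/r₁) = √(3.986×10^5/7460) = 7.310 km/s.
On the transfer ellipse at r₁, vis-viva equation gives v_p = √[μ(2/r₁ − 1/a_t)] = 9.788 km/s.
First burn Δv₁ = |v_p − v₁| = 2.478 km/s.
At r₂, v₂ = √(μ/r₂) = 2.484 km/s.
Transfer-orbit speed at r₂: v_a = √[μ(2/r₂ − 1/a_t)] = 1.130 km/s.
Second burn Δv₂ = |v₂ − v_a| = 1.354 km/s.
Total Δv = Δv₁ + Δv₂ = 3.832 km/s.

Δv = 3.83 km/s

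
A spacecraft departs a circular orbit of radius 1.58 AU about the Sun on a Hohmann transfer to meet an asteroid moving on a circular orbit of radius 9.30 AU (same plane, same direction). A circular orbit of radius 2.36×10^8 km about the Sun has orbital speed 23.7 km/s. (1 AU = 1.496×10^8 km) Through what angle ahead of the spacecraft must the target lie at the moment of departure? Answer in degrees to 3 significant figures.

From the circular-orbit relation v² = μ/r at r = 2.36×10^8 km: μ = v²r = (23.7)² × 2.36×10^8 = 1.32559×10^11 km³/s².
In km: r₁ = 1.58 × 1.496×10^8 = 2.36368×10^8 km; r₂ = 9.30 × 1.496×10^8 = 1.39128×10^9 km.
Transfer-ellipse semi-major axis a_t = (r₁ + r₂)/2 = (2.36368×10^8 + 1.39128×10^9)/2 = 8.13824×10^8 km.
The half-period of the transfer ellipse is t = π√(a_t³/μ) = 2.0033×10^8 s.
Target angular speed ω₂ = √(μ/r₂³) = 7.0159×10^-9 rad/s.
Angle swept by the target during transfer: ω₂·t = 1.4055 rad = 80.53°.
The spacecraft traverses 180° on the transfer ellipse, so the target must lead by 180° − 80.53° = 99.5°.

φ = 99.5°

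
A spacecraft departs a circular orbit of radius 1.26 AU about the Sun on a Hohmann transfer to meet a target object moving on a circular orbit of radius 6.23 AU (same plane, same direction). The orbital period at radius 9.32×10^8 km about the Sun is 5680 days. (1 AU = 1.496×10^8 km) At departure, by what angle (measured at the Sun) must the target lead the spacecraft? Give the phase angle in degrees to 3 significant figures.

φ = 96.1°

From Kepler's third law T² = 4π²r³/μ at r = 9.32×10^8 km, T = 5680 days = 5680 × 86400 s = 4.90752×10^8 s: μ = 4π²r³/T² = 1.32704×10^11 km³/s².
In km: r₁ = 1.26 × 1.496×10^8 = 1.88496×10^8 km; r₂ = 6.23 × 1.496×10^8 = 9.32008×10^8 km.
Semi-major axis of the transfer orbit: a_t = (1.88496×10^8 + 9.32008×10^8)/2 = 5.60252×10^8 km.
Transfer time t = π√(a_t³/μ) = 1.1436×10^8 s.
Target angular speed ω₂ = √(μ/r₂³) = 1.2803×10^-8 rad/s.
Angle swept by the target during transfer: ω₂·t = 1.4642 rad = 83.89°.
The spacecraft traverses 180° on the transfer ellipse, so the target must lead by 180° − 83.89° = 96.1°.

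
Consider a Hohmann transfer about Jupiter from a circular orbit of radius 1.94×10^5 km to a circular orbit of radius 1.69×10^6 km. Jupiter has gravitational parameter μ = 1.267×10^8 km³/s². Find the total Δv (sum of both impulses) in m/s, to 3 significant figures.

Semi-major axis of the transfer orbit: a_t = (1.940×10^5 + 1.690×10^6)/2 = 9.420×10^5 km.
Circular speed at r₁: v₁ = √(μ/r₁) = √(1.267×10^8/1.940×10^5) = 25.556 km/s.
Transfer-orbit speed at r₁ (vis-viva): v_p = √[μ(2/r₁ − 1/a_t)] = 34.230 km/s.
First burn Δv₁ = |v_p − v₁| = 8.674 km/s.
At r₂, v₂ = √(μ/r₂) = 8.6585 km/s.
Transfer-orbit speed at r₂: v_a = √[μ(2/r₂ − 1/a_t)] = 3.9293 km/s.
Second burn Δv₂ = |v₂ − v_a| = 4.729 km/s.
Δv = Δv₁ + Δv₂ = 8.674 + 4.729 = 13.40 km/s.

Δv = 13400 m/s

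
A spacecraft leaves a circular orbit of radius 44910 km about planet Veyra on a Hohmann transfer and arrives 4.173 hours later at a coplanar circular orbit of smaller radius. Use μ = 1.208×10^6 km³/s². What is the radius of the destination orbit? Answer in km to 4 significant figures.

r₂ = 15550 km

Transfer time t = 4.173 hours = 15022.8 s, and t = π√(a_t³/μ).
So a_t = (μ t²/π²)^(1/3) = (1.208×10^6 × (15022.8)² / π²)^(1/3) = 30229 km.
Since a_t = (r₁ + r₂)/2, r₂ = 2a_t − r₁ = 2×30229 − 44910 = 15548 km.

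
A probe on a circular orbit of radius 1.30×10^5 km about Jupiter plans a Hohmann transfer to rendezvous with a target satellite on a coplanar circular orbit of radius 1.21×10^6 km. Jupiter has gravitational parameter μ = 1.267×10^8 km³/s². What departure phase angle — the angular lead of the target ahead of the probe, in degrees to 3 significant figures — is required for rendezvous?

φ = 106°

The Hohmann ellipse has a_t = (r₁ + r₂)/2 = 6.700×10^5 km.
The half-period of the transfer ellipse is t = π√(a_t³/μ) = 1.530643×10^5 s.
The target's mean motion on its circular orbit is ω₂ = √(μ/r₂³) = 8.456882×10^-6 rad/s.
Angle swept by the target during transfer: ω₂·t = 1.29445 rad = 74.17°.
The probe traverses 180° on the transfer ellipse, so the target must lead by 180° − 74.17° = 106°.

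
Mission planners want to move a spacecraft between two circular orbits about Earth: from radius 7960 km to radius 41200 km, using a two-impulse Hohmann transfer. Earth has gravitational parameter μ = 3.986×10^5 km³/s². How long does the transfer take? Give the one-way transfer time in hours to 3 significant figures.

t = 5.33 hours

Semi-major axis of the transfer orbit: a_t = (7960 + 41200)/2 = 24580 km.
Half the transfer-orbit period gives t = π√(a_t³/μ) = 19180 s.
Converting: 19180 s ÷ 3600 s/hour = 5.33 hours.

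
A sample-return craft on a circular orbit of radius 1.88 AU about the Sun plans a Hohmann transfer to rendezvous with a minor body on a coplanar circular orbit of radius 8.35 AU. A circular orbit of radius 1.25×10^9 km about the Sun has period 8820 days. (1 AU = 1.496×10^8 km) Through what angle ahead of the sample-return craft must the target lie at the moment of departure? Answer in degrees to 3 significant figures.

φ = 93.7°

From Kepler's third law T² = 4π²r³/μ at r = 1.25×10^9 km, T = 8820 days = 8820 × 86400 s = 7.62048×10^8 s: μ = 4π²r³/T² = 1.32778×10^11 km³/s².
In km: r₁ = 1.88 × 1.496×10^8 = 2.81248×10^8 km; r₂ = 8.35 × 1.496×10^8 = 1.24916×10^9 km.
The Hohmann ellipse has a_t = (r₁ + r₂)/2 = 7.65204×10^8 km.
Transfer time t = π√(a_t³/μ) = 1.825×10^8 s.
Target angular speed ω₂ = √(μ/r₂³) = 8.253×10^-9 rad/s.
Angle swept by the target during transfer: ω₂·t = 1.5062 rad = 86.30°.
The sample-return craft traverses 180° on the transfer ellipse, so the target must lead by 180° − 86.30° = 93.7°.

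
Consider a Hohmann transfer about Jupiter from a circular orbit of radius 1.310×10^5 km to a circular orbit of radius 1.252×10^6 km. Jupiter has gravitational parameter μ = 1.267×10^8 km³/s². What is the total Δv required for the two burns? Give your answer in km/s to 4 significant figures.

The Hohmann ellipse has a_t = (r₁ + r₂)/2 = 6.915×10^5 km.
Circular speed at r₁: v₁ = √(μ/r₁) = √(1.267×10^8/1.310×10^5) = 31.10 km/s.
On the transfer ellipse at r₁, v² = μ(2/r − 1/a) gives v_p = √[μ(2/r₁ − 1/a_t)] = 41.85 km/s.
First burn Δv₁ = |v_p − v₁| = 10.75 km/s.
Circular speed at r₂: v₂ = √(μ/r₂) = 10.06 km/s.
Transfer-orbit speed at r₂: v_a = √[μ(2/r₂ − 1/a_t)] = 4.379 km/s.
Second burn Δv₂ = |v₂ − v_a| = 5.681 km/s.
Δv = Δv₁ + Δv₂ = 10.75 + 5.681 = 16.43 km/s.

Δv = 16.43 km/s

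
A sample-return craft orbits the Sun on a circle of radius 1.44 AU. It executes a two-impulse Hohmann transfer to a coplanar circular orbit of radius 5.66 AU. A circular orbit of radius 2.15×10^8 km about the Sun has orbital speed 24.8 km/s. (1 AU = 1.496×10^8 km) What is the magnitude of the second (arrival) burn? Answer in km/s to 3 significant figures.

Δv₂ = 4.54 km/s

From the circular-orbit relation v² = μ/r at r = 2.15×10^8 km: μ = v²r = (24.8)² × 2.15×10^8 = 1.32234×10^11 km³/s².
In km: r₁ = 1.44 × 1.496×10^8 = 2.15424×10^8 km; r₂ = 5.66 × 1.496×10^8 = 8.46736×10^8 km.
Transfer-ellipse semi-major axis a_t = (r₁ + r₂)/2 = (2.15424×10^8 + 8.46736×10^8)/2 = 5.3108×10^8 km.
On the circular orbit at r = 8.46736×10^8 km, v_c = √(μ/r) = 12.497 km/s.
Transfer-orbit speed at the same r (vis-viva, a = a_t): v_t = √[μ(2/r − 1/a_t)] = 7.9591 km/s.
Δv₂ = |v_t − v_c| = |7.9591 − 12.497| = 4.538 km/s.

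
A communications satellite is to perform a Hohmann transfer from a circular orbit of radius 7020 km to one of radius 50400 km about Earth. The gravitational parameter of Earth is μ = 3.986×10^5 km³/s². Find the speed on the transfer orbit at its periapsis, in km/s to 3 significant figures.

The Hohmann ellipse has a_t = (r₁ + r₂)/2 = 28710 km.
The periapsis of the transfer ellipse is at r = 7020 km.
From the vis-viva equation, v = √[μ(2/r − 1/a_t)] = 9.984 km/s.

v = 9.98 km/s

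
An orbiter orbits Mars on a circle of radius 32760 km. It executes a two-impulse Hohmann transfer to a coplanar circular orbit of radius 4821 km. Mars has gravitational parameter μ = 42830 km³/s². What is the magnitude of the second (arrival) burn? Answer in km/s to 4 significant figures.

Semi-major axis of the transfer orbit: a_t = (32760 + 4821)/2 = 18790.5 km.
Circular speed at r = 4821 km: v_c = √(μ/r) = 2.981 km/s.
Vis-viva on the transfer ellipse at r = 4821 km gives v_t = √[μ(2/r − 1/a_t)] = 3.936 km/s.
Δv₂ = |v_t − v_c| = |3.936 − 2.981| = 0.9550 km/s.

Δv₂ = 0.9550 km/s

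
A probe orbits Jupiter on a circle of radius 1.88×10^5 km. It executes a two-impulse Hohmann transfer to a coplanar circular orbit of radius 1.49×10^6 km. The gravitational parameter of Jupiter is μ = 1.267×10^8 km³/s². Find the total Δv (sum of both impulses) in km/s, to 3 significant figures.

Transfer-ellipse semi-major axis a_t = (r₁ + r₂)/2 = (1.880×10^5 + 1.490×10^6)/2 = 8.390×10^5 km.
Circular speed at r₁: v₁ = √(μ/r₁) = √(1.267×10^8/1.880×10^5) = 25.9603 km/s.
On the transfer ellipse at r₁, v² = μ(2/r − 1/a) gives v_p = √[μ(2/r₁ − 1/a_t)] = 34.5957 km/s.
First burn Δv₁ = |v_p − v₁| = 8.635 km/s.
Circular speed at r₂: v₂ = √(μ/r₂) = 9.221 km/s.
Transfer-orbit speed at r₂: v_a = √[μ(2/r₂ − 1/a_t)] = 4.365 km/s.
Second burn Δv₂ = |v₂ − v_a| = 4.856 km/s.
Δv = Δv₁ + Δv₂ = 8.635 + 4.856 = 13.49 km/s.

Δv = 13.5 km/s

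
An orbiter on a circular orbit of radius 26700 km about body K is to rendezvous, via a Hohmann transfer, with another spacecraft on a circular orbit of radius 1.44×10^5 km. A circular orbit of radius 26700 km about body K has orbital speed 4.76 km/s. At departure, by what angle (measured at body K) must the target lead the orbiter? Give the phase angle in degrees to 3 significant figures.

From the circular-orbit relation v² = μ/r at r = 26700 km: μ = v²r = (4.76)² × 26700 = 6.04958×10^5 km³/s².
Semi-major axis of the transfer orbit: a_t = (26700 + 1.440×10^5)/2 = 85350 km.
Transfer time t = π√(a_t³/μ) = 1.00715×10^5 s.
Target angular speed ω₂ = √(μ/r₂³) = 1.42337×10^-5 rad/s.
Angle swept by the target during transfer: ω₂·t = 1.43355 rad = 82.14°.
Arrival is 180° from departure on the ellipse, so φ = 180° − 82.14° = 97.9°.

φ = 97.9°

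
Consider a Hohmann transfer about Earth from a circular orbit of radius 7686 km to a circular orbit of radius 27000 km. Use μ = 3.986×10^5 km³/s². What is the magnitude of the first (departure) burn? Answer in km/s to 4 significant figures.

Δv₁ = 1.784 km/s

Semi-major axis of the transfer orbit: a_t = (7686 + 27000)/2 = 17343 km.
Circular speed at r = 7686 km: v_c = √(μ/r) = 7.201 km/s.
Transfer-orbit speed at the same r (vis-viva, a = a_t): v_t = √[μ(2/r − 1/a_t)] = 8.985 km/s.
Δv₁ = |v_t − v_c| = |8.985 − 7.201| = 1.784 km/s.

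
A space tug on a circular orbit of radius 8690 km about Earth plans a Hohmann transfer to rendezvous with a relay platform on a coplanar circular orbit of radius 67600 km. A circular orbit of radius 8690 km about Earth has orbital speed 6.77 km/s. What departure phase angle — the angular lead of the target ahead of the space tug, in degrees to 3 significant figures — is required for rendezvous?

φ = 104°

From the circular-orbit relation v² = μ/r at r = 8690 km: μ = v²r = (6.77)² × 8690 = 3.98288×10^5 km³/s².
Semi-major axis of the transfer orbit: a_t = (8690 + 67600)/2 = 38145 km.
Transfer time t = π√(a_t³/μ) = 37086 s.
Target angular speed ω₂ = √(μ/r₂³) = 3.5907×10^-5 rad/s.
Angle swept by the target during transfer: ω₂·t = 1.3316 rad = 76.30°.
The space tug traverses 180° on the transfer ellipse, so the target must lead by 180° − 76.30° = 104°.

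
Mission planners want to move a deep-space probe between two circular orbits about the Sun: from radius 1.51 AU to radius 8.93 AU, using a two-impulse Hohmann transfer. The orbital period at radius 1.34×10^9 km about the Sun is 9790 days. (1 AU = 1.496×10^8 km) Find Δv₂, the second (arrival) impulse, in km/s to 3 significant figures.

Δv₂ = 4.61 km/s

From Kepler's third law T² = 4π²r³/μ at r = 1.34×10^9 km, T = 9790 days = 9790 × 86400 s = 8.45856×10^8 s: μ = 4π²r³/T² = 1.32764×10^11 km³/s².
In km: r₁ = 1.51 × 1.496×10^8 = 2.25896×10^8 km; r₂ = 8.93 × 1.496×10^8 = 1.335928×10^9 km.
Semi-major axis of the transfer orbit: a_t = (2.25896×10^8 + 1.335928×10^9)/2 = 7.80912×10^8 km.
On the circular orbit at r = 1.335928×10^9 km, v_c = √(μ/r) = 9.969 km/s.
Vis-viva on the transfer ellipse at r = 1.335928×10^9 km gives v_t = √[μ(2/r − 1/a_t)] = 5.362 km/s.
Δv₂ = |v_t − v_c| = |5.362 − 9.969| = 4.607 km/s.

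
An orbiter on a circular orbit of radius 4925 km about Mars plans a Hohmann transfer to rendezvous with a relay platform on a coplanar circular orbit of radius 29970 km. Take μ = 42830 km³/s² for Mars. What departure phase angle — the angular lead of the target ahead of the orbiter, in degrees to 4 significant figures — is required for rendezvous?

φ = 100.0°

Transfer-ellipse semi-major axis a_t = (r₁ + r₂)/2 = (4925 + 29970)/2 = 17447.5 km.
Transfer time t = π√(a_t³/μ) = 34984.50 s.
Target angular speed ω₂ = √(μ/r₂³) = 3.988815×10^-5 rad/s.
Angle swept by the target during transfer: ω₂·t = 1.395467 rad = 79.954°.
The orbiter traverses 180° on the transfer ellipse, so the target must lead by 180° − 79.954° = 100.0°.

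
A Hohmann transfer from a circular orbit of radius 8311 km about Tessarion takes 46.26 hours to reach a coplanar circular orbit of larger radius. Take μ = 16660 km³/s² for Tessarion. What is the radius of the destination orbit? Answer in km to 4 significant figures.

r₂ = 63770 km

Transfer time t = 46.26 hours = 1.66536×10^5 s, and t = π√(a_t³/μ).
So a_t = (μ t²/π²)^(1/3) = (16660 × (1.66536×10^5)² / π²)^(1/3) = 36041 km.
Since a_t = (r₁ + r₂)/2, r₂ = 2a_t − r₁ = 2×36041 − 8311 = 63771 km.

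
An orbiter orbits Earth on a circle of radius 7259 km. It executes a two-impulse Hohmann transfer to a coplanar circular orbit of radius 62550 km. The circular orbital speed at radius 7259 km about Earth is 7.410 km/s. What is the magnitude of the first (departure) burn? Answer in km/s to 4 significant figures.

From the circular-orbit relation v² = μ/r at r = 7259 km: μ = v²r = (7.410)² × 7259 = 3.98578×10^5 km³/s².
Transfer-ellipse semi-major axis a_t = (r₁ + r₂)/2 = (7259 + 62550)/2 = 34904.5 km.
Circular speed at r = 7259 km: v_c = √(μ/r) = 7.410 km/s.
Transfer-orbit speed at the same r (vis-viva, a = a_t): v_t = √[μ(2/r − 1/a_t)] = 9.920 km/s.
Δv₁ = |v_t − v_c| = |9.920 − 7.410| = 2.510 km/s.

Δv₁ = 2.510 km/s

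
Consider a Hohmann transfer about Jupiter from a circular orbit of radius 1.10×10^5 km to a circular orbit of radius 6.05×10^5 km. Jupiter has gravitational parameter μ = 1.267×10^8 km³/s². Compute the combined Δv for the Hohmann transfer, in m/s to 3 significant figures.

The Hohmann ellipse has a_t = (r₁ + r₂)/2 = 3.575×10^5 km.
Circular speed at r₁: v₁ = √(μ/r₁) = √(1.267×10^8/1.100×10^5) = 33.938 km/s.
Transfer-orbit speed at r₁ (vis-viva): v_p = √[μ(2/r₁ − 1/a_t)] = 44.150 km/s.
First burn Δv₁ = |v_p − v₁| = 10.212 km/s.
Circular speed at r₂: v₂ = √(μ/r₂) = 14.4714 km/s.
Transfer-orbit speed at r₂: v_a = √[μ(2/r₂ − 1/a_t)] = 8.02729 km/s.
Second burn Δv₂ = |v₂ − v_a| = 6.4441 km/s.
Total Δv = Δv₁ + Δv₂ = 16.66 km/s.

Δv = 16700 m/s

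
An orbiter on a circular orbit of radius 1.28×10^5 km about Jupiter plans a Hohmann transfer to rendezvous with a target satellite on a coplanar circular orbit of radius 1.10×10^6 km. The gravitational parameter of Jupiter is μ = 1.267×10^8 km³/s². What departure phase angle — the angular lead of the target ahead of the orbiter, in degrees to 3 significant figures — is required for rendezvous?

φ = 105°

Transfer-ellipse semi-major axis a_t = (r₁ + r₂)/2 = (1.280×10^5 + 1.100×10^6)/2 = 6.140×10^5 km.
The half-period of the transfer ellipse is t = π√(a_t³/μ) = 1.343×10^5 s.
Target angular speed ω₂ = √(μ/r₂³) = 9.757×10^-6 rad/s.
Angle swept by the target during transfer: ω₂·t = 1.310 rad = 75.06°.
Arrival is 180° from departure on the ellipse, so φ = 180° − 75.06° = 105°.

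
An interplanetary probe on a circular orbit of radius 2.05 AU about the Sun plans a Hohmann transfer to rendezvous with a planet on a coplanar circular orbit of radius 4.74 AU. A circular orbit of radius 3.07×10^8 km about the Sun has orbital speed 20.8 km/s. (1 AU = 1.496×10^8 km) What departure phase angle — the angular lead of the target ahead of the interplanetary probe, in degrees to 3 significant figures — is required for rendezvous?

From the circular-orbit relation v² = μ/r at r = 3.07×10^8 km: μ = v²r = (20.8)² × 3.07×10^8 = 1.32820×10^11 km³/s².
In km: r₁ = 2.05 × 1.496×10^8 = 3.0668×10^8 km; r₂ = 4.74 × 1.496×10^8 = 7.09104×10^8 km.
Transfer-ellipse semi-major axis a_t = (r₁ + r₂)/2 = (3.0668×10^8 + 7.09104×10^8)/2 = 5.07892×10^8 km.
The half-period of the transfer ellipse is t = π√(a_t³/μ) = 9.867×10^7 s.
Target angular speed ω₂ = √(μ/r₂³) = 1.930×10^-8 rad/s.
Angle swept by the target during transfer: ω₂·t = 1.904 rad = 109.1°.
The interplanetary probe traverses 180° on the transfer ellipse, so the target must lead by 180° − 109.1° = 70.9°.

φ = 70.9°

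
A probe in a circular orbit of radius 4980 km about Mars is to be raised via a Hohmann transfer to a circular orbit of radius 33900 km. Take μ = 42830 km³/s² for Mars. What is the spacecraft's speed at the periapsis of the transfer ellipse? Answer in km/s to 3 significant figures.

Semi-major axis of the transfer orbit: a_t = (4980 + 33900)/2 = 19440 km.
The periapsis of the transfer ellipse is at r = 4980 km.
From the vis-viva equation, v = √[μ(2/r − 1/a_t)] = 3.873 km/s.

v = 3.87 km/s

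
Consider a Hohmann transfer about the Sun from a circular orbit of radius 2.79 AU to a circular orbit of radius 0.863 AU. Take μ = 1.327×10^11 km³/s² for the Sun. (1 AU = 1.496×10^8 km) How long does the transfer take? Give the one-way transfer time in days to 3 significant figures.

In km: r₁ = 2.79 × 1.496×10^8 = 4.17384×10^8 km; r₂ = 0.863 × 1.496×10^8 = 1.291048×10^8 km.
Semi-major axis of the transfer orbit: a_t = (4.17384×10^8 + 1.291048×10^8)/2 = 2.732444×10^8 km.
Transfer time t = π√(a_t³/μ) = π√((2.732444×10^8)³ / 1.327×10^11) = 3.895×10^7 s.
Converting: 3.895×10^7 s ÷ 86400 s/day = 451 days.

t = 451 days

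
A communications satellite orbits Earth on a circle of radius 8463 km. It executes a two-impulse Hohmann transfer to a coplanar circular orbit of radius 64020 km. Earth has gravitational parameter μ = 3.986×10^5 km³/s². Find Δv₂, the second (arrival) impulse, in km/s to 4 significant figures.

Transfer-ellipse semi-major axis a_t = (r₁ + r₂)/2 = (8463 + 64020)/2 = 36241.5 km.
On the circular orbit at r = 64020 km, v_c = √(μ/r) = 2.495 km/s.
Transfer-orbit speed at the same r (vis-viva, a = a_t): v_t = √[μ(2/r − 1/a_t)] = 1.206 km/s.
Δv₂ = |v_t − v_c| = |1.206 − 2.495| = 1.289 km/s.

Δv₂ = 1.289 km/s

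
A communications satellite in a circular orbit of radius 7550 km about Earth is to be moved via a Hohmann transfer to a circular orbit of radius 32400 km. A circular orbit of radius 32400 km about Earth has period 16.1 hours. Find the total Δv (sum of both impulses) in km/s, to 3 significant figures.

Δv = 3.34 km/s

From Kepler's third law T² = 4π²r³/μ at r = 32400 km, T = 16.1 hours = 16.1 × 3600 s = 57960 s: μ = 4π²r³/T² = 3.99704×10^5 km³/s².
The Hohmann ellipse has a_t = (r₁ + r₂)/2 = 19975 km.
Circular speed at r₁: v₁ = √(μ/r₁) = √(3.99704×10^5/7550) = 7.276 km/s.
On the transfer ellipse at r₁, v² = μ(2/r − 1/a) gives v_p = √[μ(2/r₁ − 1/a_t)] = 9.267 km/s.
First burn Δv₁ = |v_p − v₁| = 1.991 km/s.
Circular speed at r₂: v₂ = √(μ/r₂) = 3.512 km/s.
Transfer-orbit speed at r₂: v_a = √[μ(2/r₂ − 1/a_t)] = 2.159 km/s.
Second burn Δv₂ = |v₂ − v_a| = 1.353 km/s.
Total Δv = Δv₁ + Δv₂ = 3.344 km/s.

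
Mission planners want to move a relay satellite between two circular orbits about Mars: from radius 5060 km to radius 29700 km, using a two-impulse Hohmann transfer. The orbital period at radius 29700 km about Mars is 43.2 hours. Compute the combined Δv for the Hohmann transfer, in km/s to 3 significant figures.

From Kepler's third law T² = 4π²r³/μ at r = 29700 km, T = 43.2 hours = 43.2 × 3600 s = 1.5552×10^5 s: μ = 4π²r³/T² = 42761.9 km³/s².
Transfer-ellipse semi-major axis a_t = (r₁ + r₂)/2 = (5060 + 29700)/2 = 17380 km.
At r₁ the circular-orbit speed is v₁ = √(μ/r₁) = 2.9071 km/s.
Transfer-orbit speed at r₁ (vis-viva): v_p = √[μ(2/r₁ − 1/a_t)] = 3.8002 km/s.
First burn Δv₁ = |v_p − v₁| = 0.8931 km/s.
Circular speed at r₂: v₂ = √(μ/r₂) = 1.1999 km/s.
Transfer-orbit speed at r₂: v_a = √[μ(2/r₂ − 1/a_t)] = 0.64744 km/s.
Second burn Δv₂ = |v₂ − v_a| = 0.5525 km/s.
Δv = Δv₁ + Δv₂ = 0.8931 + 0.5525 = 1.446 km/s.

Δv = 1.45 km/s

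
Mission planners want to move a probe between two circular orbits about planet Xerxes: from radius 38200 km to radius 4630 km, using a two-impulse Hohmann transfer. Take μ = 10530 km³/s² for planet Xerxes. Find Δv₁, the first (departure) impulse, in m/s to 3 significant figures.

Δv₁ = 281 m/s

Semi-major axis of the transfer orbit: a_t = (38200 + 4630)/2 = 21415 km.
On the circular orbit at r = 38200 km, v_c = √(μ/r) = 0.5250 km/s.
Vis-viva on the transfer ellipse at r = 38200 km gives v_t = √[μ(2/r − 1/a_t)] = 0.2441 km/s.
Δv₁ = |v_t − v_c| = |0.2441 − 0.5250| = 0.2809 km/s.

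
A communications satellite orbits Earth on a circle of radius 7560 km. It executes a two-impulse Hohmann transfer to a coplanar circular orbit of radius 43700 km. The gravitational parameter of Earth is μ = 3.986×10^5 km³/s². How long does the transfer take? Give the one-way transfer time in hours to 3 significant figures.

The Hohmann ellipse has a_t = (r₁ + r₂)/2 = 25630 km.
Half the transfer-orbit period gives t = π√(a_t³/μ) = 20420 s.
Converting: 20420 s ÷ 3600 s/hour = 5.67 hours.

t = 5.67 hours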